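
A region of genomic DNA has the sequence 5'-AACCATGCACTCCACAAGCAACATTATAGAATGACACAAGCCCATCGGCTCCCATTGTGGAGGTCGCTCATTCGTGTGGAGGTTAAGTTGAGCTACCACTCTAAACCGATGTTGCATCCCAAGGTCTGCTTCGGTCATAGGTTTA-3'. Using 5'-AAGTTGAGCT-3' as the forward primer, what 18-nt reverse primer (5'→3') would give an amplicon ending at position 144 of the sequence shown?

5'-AAACCTATGACCGAAGCA-3'

The forward primer binds at positions 85–94; the product's 3' end on the top strand is position 144.
The reverse primer anneals to the top strand over positions 127–144, i.e. to TGCTTCGGTCATAGGTTT.
Its sequence written 5'→3' is the reverse complement: AAACCTATGACCGAAGCA.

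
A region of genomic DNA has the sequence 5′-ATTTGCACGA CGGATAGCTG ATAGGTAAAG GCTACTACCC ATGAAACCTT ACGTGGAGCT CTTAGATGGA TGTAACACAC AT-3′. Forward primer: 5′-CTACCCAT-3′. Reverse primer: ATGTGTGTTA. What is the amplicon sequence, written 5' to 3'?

Scanning the template, CTACCCAT occurs at positions 35–42; this primer anneals to the bottom strand there with its 3' end pointing downstream.
The reverse primer's reverse complement is TAACACACAT, which matches the template at positions 73–82.
The product is the template from position 35 through 82 (48 bp).

5'-CTACCCATGAAACCTTACGTGGAGCTCTTAGATGGATGTAACACACAT-3'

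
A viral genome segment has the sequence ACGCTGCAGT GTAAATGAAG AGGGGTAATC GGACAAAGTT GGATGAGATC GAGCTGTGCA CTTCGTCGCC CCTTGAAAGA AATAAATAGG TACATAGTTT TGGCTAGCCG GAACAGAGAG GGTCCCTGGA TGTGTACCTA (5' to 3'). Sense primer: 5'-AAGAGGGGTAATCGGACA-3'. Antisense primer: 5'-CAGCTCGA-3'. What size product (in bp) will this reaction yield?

The forward primer matches the template at positions 18–35.
Reverse complement of the reverse primer: TCGAGCTG. This occurs on the top strand at positions 49–56.
Amplicon spans positions 18–56: 39 bp.

39 bp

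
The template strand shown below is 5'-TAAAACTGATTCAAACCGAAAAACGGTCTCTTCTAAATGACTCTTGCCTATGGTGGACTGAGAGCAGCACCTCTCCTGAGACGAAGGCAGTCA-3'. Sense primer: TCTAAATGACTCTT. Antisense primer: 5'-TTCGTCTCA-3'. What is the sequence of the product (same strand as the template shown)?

Scanning the template, TCTAAATGACTCTT occurs at positions 32–45; this primer anneals to the bottom strand there with its 3' end pointing downstream.
Reverse complement of the reverse primer: TGAGACGAA. This occurs on the top strand at positions 77–85.
The product is the template from position 32 through 85 (54 bp).

5'-TCTAAATGACTCTTGCCTATGGTGGACTGAGAGCAGCACCTCTCCTGAGACGAA-3'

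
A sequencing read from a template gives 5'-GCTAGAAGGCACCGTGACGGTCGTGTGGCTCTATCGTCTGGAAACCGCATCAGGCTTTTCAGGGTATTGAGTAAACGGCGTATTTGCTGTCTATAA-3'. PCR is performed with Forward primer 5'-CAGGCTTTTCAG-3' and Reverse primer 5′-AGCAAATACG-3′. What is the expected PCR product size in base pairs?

Forward primer CAGGCTTTTCAG is found on the top strand at positions 51–62.
Reverse complement of the reverse primer: CGTATTTGCT. This occurs on the top strand at positions 79–88.
Product length = (reverse-primer end) − (forward-primer start) + 1 = 88 − 51 + 1 = 38 bp.

38 bp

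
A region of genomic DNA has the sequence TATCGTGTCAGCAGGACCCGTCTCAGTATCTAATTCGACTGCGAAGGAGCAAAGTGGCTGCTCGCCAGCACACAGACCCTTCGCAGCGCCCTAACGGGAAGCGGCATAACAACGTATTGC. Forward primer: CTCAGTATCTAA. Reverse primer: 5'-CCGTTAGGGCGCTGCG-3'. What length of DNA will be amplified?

76 bp

The forward primer matches the template at positions 22–33.
Reverse complement of the reverse primer: CGCAGCGCCCTAACGG. This occurs on the top strand at positions 82–97.
Product length = (reverse-primer end) − (forward-primer start) + 1 = 97 − 22 + 1 = 76 bp.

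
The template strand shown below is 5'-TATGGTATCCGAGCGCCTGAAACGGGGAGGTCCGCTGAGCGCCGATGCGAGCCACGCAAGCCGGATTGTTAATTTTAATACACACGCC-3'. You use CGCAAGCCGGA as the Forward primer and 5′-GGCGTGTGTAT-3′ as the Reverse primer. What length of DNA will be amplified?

Scanning the template, CGCAAGCCGGA occurs at positions 55–65; this primer anneals to the bottom strand there with its 3' end pointing downstream.
The reverse primer's reverse complement is ATACACACGCC, which matches the template at positions 78–88.
The product runs from position 55 to position 88, so its length is 88 − 55 + 1 = 34 bp.

34 bp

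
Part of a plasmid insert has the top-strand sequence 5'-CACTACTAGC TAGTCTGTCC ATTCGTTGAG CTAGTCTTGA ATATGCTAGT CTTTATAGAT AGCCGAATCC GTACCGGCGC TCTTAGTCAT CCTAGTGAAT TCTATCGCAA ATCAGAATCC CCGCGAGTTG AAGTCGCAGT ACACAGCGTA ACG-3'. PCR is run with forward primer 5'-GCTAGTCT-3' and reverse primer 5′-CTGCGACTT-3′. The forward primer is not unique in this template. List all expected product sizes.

131 bp, 110 bp, 95 bp

The forward primer GCTAGTCT matches the top strand at positions 9–16, 30–37, 45–52.
The reverse primer's reverse complement is AAGTCGCAG, matching at positions 131–139.
Each forward site pairs with the reverse site to give a product ending at position 139: sizes 131, 110, 95 bp.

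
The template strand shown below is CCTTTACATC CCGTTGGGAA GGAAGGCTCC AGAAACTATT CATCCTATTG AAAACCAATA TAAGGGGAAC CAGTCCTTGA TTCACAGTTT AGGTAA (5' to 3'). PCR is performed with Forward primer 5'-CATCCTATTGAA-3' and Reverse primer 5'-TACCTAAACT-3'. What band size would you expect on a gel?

The forward primer matches the template at positions 41–52.
Taking the reverse complement of TACCTAAACT gives AGTTTAGGTA, found at positions 86–95 on the template; the primer anneals here to the top strand with its 3' end pointing upstream.
The product runs from position 41 to position 95, so its length is 95 − 41 + 1 = 55 bp.

55 bp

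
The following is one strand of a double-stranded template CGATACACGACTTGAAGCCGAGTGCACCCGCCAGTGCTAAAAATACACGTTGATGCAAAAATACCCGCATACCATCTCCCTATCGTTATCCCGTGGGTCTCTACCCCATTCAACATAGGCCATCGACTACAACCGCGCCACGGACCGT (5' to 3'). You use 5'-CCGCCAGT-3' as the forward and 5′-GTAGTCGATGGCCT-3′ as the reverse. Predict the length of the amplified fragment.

Scanning the template, CCGCCAGT occurs at positions 28–35; this primer anneals to the bottom strand there with its 3' end pointing downstream.
Taking the reverse complement of GTAGTCGATGGCCT gives AGGCCATCGACTAC, found at positions 117–130 on the template; the primer anneals here to the top strand with its 3' end pointing upstream.
The product runs from position 28 to position 130, so its length is 130 − 28 + 1 = 103 bp.

103 bp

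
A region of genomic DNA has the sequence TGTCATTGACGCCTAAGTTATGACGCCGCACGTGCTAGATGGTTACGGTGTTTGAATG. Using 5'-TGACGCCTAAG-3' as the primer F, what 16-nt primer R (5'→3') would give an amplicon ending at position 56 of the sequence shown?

5'-TTCAAACACCGTAACC-3'

The forward primer binds at positions 7–17; the product's 3' end on the top strand is position 56.
The reverse primer anneals to the top strand over positions 41–56, i.e. to GGTTACGGTGTTTGAA.
Its sequence written 5'→3' is the reverse complement: TTCAAACACCGTAACC.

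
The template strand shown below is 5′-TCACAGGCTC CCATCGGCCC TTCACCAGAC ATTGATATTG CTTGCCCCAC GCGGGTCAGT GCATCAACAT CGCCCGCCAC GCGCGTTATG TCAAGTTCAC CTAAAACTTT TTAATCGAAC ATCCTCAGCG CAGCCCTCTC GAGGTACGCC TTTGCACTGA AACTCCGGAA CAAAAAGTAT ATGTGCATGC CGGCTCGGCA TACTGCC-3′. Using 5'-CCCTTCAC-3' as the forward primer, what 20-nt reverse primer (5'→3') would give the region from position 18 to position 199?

The product's 3' end on the top strand is position 199.
The reverse primer anneals to the top strand over positions 180–199, i.e. to TATGTGCATGCCGGCTCGGC.
Its sequence written 5'→3' is the reverse complement: GCCGAGCCGGCATGCACATA.

5'-GCCGAGCCGGCATGCACATA-3'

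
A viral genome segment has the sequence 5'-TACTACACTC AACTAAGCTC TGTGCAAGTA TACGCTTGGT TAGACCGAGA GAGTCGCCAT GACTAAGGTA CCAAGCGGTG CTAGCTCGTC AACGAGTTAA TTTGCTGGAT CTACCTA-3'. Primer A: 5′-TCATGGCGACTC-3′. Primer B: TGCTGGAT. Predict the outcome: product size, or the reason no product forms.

No product — the primers' 3' ends point away from each other.

Primer A (TCATGGCGACTC) has reverse complement GAGTCGCCATGA, which matches the top strand at positions 51–62; primer A anneals to the top strand there with its 3' end pointing upstream toward position 51.
Primer B (TGCTGGAT) matches the top strand directly at positions 103–110; it anneals to the bottom strand with its 3' end pointing downstream toward position 110.
The 3' ends diverge (primer A extends toward position 1, primer B toward position 117), so the primers never converge on a shared product.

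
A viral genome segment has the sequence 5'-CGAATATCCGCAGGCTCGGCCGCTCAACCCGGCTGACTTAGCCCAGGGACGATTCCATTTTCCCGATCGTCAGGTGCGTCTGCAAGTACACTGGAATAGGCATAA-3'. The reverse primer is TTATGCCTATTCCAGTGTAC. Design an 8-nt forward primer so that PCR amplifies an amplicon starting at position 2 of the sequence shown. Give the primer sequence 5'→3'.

The reverse primer's reverse complement GTACACTGGAATAGGCATAA matches the template at positions 86–105; the product starts at position 2.
The forward primer is identical to the top strand over positions 2–9: GAATATCC.

5'-GAATATCC-3'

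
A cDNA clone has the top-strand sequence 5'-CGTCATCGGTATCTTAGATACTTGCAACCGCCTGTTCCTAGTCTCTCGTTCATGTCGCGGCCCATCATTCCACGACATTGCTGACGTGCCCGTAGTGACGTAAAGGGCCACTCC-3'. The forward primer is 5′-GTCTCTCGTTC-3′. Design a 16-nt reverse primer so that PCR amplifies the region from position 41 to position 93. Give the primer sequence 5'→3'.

The product's 3' end on the top strand is position 93.
The reverse primer anneals to the top strand over positions 78–93, i.e. to TTGCTGACGTGCCCGT.
Its sequence written 5'→3' is the reverse complement: ACGGGCACGTCAGCAA.

5'-ACGGGCACGTCAGCAA-3'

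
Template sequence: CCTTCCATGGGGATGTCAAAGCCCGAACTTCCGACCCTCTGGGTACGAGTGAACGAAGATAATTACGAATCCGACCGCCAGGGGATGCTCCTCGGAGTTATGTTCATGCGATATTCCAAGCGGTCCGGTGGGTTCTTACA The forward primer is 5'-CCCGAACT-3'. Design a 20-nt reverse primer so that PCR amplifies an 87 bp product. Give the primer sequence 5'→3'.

The forward primer binds at positions 22–29, so an 87 bp product ends at position 22 + 87 − 1 = 108.
The reverse primer anneals to the top strand over positions 89–108, i.e. to TCCTCGGAGTTATGTTCATG.
Its sequence written 5'→3' is the reverse complement: CATGAACATAACTCCGAGGA.

5'-CATGAACATAACTCCGAGGA-3'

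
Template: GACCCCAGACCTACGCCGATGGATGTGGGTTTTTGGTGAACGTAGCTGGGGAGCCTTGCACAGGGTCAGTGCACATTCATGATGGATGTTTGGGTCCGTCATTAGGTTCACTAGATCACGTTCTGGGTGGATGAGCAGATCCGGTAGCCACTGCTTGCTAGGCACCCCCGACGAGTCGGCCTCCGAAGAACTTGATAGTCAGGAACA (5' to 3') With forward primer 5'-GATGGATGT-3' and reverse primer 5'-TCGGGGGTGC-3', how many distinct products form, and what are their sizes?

Two products: 154 bp, 91 bp

The forward primer GATGGATGT matches the top strand at positions 18–26, 81–89.
The reverse primer's reverse complement is GCACCCCCGA, matching at positions 162–171.
Each forward site pairs with the reverse site to give a product ending at position 171: sizes 154, 91 bp.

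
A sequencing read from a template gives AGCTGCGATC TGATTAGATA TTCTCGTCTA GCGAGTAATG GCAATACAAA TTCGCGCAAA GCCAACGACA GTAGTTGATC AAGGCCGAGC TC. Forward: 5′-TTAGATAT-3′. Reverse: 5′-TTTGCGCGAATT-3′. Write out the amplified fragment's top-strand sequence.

5'-TTAGATATTCTCGTCTAGCGAGTAATGGCAATACAAATTCGCGCAAA-3'

Scanning the template, TTAGATAT occurs at positions 14–21; this primer anneals to the bottom strand there with its 3' end pointing downstream.
The reverse primer's reverse complement is AATTCGCGCAAA, which matches the template at positions 49–60.
The product is the template from position 14 through 60 (47 bp).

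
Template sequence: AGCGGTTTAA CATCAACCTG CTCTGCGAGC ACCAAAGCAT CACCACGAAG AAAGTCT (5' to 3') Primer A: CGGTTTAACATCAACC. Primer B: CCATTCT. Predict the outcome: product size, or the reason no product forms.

No product — primer B has no binding site in the template.

Primer B (CCATTCT) does not match the top strand, and its reverse complement AGAATGG does not match either.
With no annealing site for primer B, no amplification occurs.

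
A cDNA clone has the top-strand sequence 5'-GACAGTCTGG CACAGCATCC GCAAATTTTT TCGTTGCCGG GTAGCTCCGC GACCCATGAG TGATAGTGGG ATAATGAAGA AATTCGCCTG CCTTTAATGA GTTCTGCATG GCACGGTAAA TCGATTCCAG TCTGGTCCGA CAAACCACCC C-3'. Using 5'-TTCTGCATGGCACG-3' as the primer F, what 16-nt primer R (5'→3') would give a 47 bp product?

5'-GTGGTTTGTCGGACCA-3'

The forward primer binds at positions 102–115, so a 47 bp product ends at position 102 + 47 − 1 = 148.
The reverse primer anneals to the top strand over positions 133–148, i.e. to TGGTCCGACAAACCAC.
Its sequence written 5'→3' is the reverse complement: GTGGTTTGTCGGACCA.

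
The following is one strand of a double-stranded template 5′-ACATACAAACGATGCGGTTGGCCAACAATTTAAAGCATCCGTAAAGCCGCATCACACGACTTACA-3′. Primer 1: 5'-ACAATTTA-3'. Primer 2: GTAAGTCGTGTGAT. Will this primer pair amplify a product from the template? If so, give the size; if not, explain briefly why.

Primer 1 (ACAATTTA) matches the top strand at positions 25–32; it acts as a forward primer.
Primer 2's reverse complement is ATCACACGACTTAC, matching the top strand at positions 51–64; it acts as a reverse primer.
The 3' ends face each other across positions 25–64, giving a 40 bp product.

Yes — a 40 bp product.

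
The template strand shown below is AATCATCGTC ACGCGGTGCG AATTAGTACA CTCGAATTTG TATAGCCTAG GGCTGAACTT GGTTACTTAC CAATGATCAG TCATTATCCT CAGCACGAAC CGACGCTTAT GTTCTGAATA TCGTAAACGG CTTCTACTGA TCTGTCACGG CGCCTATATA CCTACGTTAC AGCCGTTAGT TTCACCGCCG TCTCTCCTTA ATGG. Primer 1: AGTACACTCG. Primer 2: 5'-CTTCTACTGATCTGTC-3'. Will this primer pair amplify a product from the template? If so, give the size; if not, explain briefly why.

No product — both primers anneal to the same strand and extend in the same direction.

Primer 1 (AGTACACTCG) matches the top strand at positions 25–34 (3' end points downstream).
Primer 2 (CTTCTACTGATCTGTC) also matches the top strand directly, at positions 131–146 — its reverse complement GACAGATCAGTAGAAG is not present.
Both primers anneal to the bottom strand with 3' ends pointing the same way, so neither can prime synthesis back toward the other.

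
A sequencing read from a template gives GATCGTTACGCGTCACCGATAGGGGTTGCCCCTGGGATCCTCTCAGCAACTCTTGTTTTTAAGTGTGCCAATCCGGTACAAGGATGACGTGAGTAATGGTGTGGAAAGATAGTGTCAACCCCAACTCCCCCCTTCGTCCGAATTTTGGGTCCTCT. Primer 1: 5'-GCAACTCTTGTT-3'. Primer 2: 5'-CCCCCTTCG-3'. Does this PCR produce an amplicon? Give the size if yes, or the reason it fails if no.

No product — both primers anneal to the same strand and extend in the same direction.

Primer 1 (GCAACTCTTGTT) matches the top strand at positions 46–57 (3' end points downstream).
Primer 2 (CCCCCTTCG) also matches the top strand directly, at positions 128–136 — its reverse complement CGAAGGGGG is not present.
Both primers anneal to the bottom strand with 3' ends pointing the same way, so neither can prime synthesis back toward the other.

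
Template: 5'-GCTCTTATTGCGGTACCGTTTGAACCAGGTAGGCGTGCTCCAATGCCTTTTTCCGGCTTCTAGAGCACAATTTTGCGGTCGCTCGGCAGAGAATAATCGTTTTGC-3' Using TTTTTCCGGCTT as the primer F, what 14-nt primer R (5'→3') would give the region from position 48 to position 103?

The product's 3' end on the top strand is position 103.
The reverse primer anneals to the top strand over positions 90–103, i.e. to AGAATAATCGTTTT.
Its sequence written 5'→3' is the reverse complement: AAAACGATTATTCT.

5'-AAAACGATTATTCT-3'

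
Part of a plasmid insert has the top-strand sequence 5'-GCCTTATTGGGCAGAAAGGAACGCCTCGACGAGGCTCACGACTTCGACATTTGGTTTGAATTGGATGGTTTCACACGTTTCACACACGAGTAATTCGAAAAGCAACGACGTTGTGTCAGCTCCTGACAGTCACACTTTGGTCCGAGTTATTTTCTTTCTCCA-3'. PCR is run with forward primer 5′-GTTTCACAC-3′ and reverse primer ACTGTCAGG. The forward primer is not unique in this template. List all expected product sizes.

63 bp, 54 bp

The forward primer GTTTCACAC matches the top strand at positions 68–76, 77–85.
The reverse primer's reverse complement is CCTGACAGT, matching at positions 122–130.
Each forward site pairs with the reverse site to give a product ending at position 130: sizes 63, 54 bp.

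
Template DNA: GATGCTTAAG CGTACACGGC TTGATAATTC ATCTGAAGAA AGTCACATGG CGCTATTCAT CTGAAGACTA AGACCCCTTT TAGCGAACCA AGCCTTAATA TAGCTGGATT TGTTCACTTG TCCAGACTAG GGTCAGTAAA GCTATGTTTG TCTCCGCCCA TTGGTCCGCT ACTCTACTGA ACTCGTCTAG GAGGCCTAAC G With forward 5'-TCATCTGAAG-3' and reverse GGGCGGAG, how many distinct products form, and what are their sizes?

Two products: 131 bp, 103 bp

The forward primer TCATCTGAAG matches the top strand at positions 29–38, 57–66.
The reverse primer's reverse complement is CTCCGCCC, matching at positions 152–159.
Each forward site pairs with the reverse site to give a product ending at position 159: sizes 131, 103 bp.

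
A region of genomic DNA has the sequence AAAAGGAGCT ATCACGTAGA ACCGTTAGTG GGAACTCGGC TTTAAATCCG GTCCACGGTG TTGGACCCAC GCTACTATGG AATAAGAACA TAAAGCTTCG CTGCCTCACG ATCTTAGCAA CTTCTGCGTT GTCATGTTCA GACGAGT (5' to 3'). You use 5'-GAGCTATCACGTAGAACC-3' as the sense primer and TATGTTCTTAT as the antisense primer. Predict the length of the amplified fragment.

Scanning the template, GAGCTATCACGTAGAACC occurs at positions 6–23; this primer anneals to the bottom strand there with its 3' end pointing downstream.
The reverse primer's reverse complement is ATAAGAACATA, which matches the template at positions 82–92.
Amplicon spans positions 6–92: 87 bp.

87 bp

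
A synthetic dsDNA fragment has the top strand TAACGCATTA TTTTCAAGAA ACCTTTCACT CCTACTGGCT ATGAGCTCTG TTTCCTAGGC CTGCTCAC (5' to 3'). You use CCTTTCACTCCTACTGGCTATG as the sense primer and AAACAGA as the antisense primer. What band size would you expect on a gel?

32 bp

The forward primer matches the template at positions 22–43.
The reverse primer's reverse complement is TCTGTTT, which matches the template at positions 47–53.
Amplicon spans positions 22–53: 32 bp.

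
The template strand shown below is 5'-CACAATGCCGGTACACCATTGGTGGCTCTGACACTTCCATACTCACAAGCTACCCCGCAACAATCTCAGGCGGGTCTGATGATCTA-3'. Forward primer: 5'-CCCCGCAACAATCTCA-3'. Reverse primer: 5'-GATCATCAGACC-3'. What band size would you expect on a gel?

Forward primer CCCCGCAACAATCTCA is found on the top strand at positions 53–68.
Reverse complement of the reverse primer: GGTCTGATGATC. This occurs on the top strand at positions 73–84.
The product runs from position 53 to position 84, so its length is 84 − 53 + 1 = 32 bp.

32 bp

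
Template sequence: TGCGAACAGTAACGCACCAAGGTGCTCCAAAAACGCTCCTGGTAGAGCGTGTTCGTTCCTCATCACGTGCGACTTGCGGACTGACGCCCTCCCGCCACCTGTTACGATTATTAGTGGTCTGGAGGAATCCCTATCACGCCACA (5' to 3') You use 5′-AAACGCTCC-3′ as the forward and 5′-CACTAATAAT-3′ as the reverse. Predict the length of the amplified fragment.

Scanning the template, AAACGCTCC occurs at positions 31–39; this primer anneals to the bottom strand there with its 3' end pointing downstream.
Taking the reverse complement of CACTAATAAT gives ATTATTAGTG, found at positions 107–116 on the template; the primer anneals here to the top strand with its 3' end pointing upstream.
Amplicon spans positions 31–116: 86 bp.

86 bp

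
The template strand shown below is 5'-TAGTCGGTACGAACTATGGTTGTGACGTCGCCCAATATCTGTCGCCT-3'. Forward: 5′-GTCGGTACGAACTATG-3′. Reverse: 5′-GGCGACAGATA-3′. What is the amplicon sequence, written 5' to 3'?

Forward primer GTCGGTACGAACTATG is found on the top strand at positions 3–18.
Taking the reverse complement of GGCGACAGATA gives TATCTGTCGCC, found at positions 36–46 on the template; the primer anneals here to the top strand with its 3' end pointing upstream.
The product is the template from position 3 through 46 (44 bp).

5'-GTCGGTACGAACTATGGTTGTGACGTCGCCCAATATCTGTCGCC-3'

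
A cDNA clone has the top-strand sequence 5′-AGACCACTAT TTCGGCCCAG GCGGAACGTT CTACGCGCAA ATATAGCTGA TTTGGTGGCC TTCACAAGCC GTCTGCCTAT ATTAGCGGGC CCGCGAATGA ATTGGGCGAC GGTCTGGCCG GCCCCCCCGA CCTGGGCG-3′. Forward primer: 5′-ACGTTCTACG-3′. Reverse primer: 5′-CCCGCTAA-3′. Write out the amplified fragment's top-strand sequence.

Forward primer ACGTTCTACG is found on the top strand at positions 26–35.
The reverse primer's reverse complement is TTAGCGGG, which matches the template at positions 82–89.
The product is the template from position 26 through 89 (64 bp).

5'-ACGTTCTACGCGCAAATATAGCTGATTTGGTGGCCTTCACAAGCCGTCTGCCTATATTAGCGGG-3'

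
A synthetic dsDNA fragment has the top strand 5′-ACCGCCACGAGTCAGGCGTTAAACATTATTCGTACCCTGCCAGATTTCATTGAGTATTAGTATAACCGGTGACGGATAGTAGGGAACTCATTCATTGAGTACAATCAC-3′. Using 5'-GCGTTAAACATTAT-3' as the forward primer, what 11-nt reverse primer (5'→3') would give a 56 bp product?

5'-CACCGGTTATA-3'

The forward primer binds at positions 16–29, so a 56 bp product ends at position 16 + 56 − 1 = 71.
The reverse primer anneals to the top strand over positions 61–71, i.e. to TATAACCGGTG.
Its sequence written 5'→3' is the reverse complement: CACCGGTTATA.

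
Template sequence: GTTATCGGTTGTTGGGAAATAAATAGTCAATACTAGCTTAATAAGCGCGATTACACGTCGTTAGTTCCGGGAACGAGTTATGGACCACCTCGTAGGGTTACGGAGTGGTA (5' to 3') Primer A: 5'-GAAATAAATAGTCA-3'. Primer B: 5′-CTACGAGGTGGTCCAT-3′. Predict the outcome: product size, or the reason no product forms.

Yes — an 80 bp product.

Primer A (GAAATAAATAGTCA) matches the top strand at positions 16–29; it acts as a forward primer.
Primer B's reverse complement is ATGGACCACCTCGTAG, matching the top strand at positions 80–95; it acts as a reverse primer.
The 3' ends face each other across positions 16–95, giving an 80 bp product.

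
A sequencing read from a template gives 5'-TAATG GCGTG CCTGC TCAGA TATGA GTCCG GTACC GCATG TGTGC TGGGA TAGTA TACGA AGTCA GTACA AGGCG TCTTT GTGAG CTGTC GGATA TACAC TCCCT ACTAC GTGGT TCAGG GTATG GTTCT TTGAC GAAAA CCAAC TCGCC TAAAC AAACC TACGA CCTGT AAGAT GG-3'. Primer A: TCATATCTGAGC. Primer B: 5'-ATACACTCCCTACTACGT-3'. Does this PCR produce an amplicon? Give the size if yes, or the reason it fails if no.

Primer A (TCATATCTGAGC) has reverse complement GCTCAGATATGA, which matches the top strand at positions 14–25; primer A anneals to the top strand there with its 3' end pointing upstream toward position 14.
Primer B (ATACACTCCCTACTACGT) matches the top strand directly at positions 95–112; it anneals to the bottom strand with its 3' end pointing downstream toward position 112.
The 3' ends diverge (primer A extends toward position 1, primer B toward position 177), so the primers never converge on a shared product.

No product — the primers' 3' ends point away from each other.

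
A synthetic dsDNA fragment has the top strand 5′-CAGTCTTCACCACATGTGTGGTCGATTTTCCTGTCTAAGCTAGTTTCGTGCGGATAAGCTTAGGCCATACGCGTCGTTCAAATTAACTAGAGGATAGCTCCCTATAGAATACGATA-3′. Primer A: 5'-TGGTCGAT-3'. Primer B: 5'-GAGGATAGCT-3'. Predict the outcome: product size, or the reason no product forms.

No product — both primers anneal to the same strand and extend in the same direction.

Primer A (TGGTCGAT) matches the top strand at positions 19–26 (3' end points downstream).
Primer B (GAGGATAGCT) also matches the top strand directly, at positions 90–99 — its reverse complement AGCTATCCTC is not present.
Both primers anneal to the bottom strand with 3' ends pointing the same way, so neither can prime synthesis back toward the other.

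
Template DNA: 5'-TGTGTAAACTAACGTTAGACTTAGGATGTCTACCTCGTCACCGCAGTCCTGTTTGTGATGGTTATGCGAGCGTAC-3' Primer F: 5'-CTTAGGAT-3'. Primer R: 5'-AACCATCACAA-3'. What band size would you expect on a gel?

44 bp

The forward primer matches the template at positions 20–27.
Taking the reverse complement of AACCATCACAA gives TTGTGATGGTT, found at positions 53–63 on the template; the primer anneals here to the top strand with its 3' end pointing upstream.
The product runs from position 20 to position 63, so its length is 63 − 20 + 1 = 44 bp.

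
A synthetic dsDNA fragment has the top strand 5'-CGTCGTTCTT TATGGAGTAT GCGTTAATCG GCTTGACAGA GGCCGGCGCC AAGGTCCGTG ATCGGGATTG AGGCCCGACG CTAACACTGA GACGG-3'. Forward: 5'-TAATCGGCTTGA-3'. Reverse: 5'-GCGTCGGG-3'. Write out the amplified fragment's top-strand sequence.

Scanning the template, TAATCGGCTTGA occurs at positions 25–36; this primer anneals to the bottom strand there with its 3' end pointing downstream.
The reverse primer's reverse complement is CCCGACGC, which matches the template at positions 74–81.
The product is the template from position 25 through 81 (57 bp).

5'-TAATCGGCTTGACAGAGGCCGGCGCCAAGGTCCGTGATCGGGATTGAGGCCCGACGC-3'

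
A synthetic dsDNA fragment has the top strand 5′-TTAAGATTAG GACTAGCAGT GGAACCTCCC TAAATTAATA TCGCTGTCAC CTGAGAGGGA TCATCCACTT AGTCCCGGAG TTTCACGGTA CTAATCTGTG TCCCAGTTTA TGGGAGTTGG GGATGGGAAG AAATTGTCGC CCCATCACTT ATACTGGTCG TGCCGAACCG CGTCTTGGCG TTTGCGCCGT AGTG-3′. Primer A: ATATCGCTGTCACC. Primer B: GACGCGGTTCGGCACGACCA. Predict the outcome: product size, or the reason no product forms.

Yes — a 137 bp product.

Primer A (ATATCGCTGTCACC) matches the top strand at positions 38–51; it acts as a forward primer.
Primer B's reverse complement is TGGTCGTGCCGAACCGCGTC, matching the top strand at positions 155–174; it acts as a reverse primer.
The 3' ends face each other across positions 38–174, giving a 137 bp product.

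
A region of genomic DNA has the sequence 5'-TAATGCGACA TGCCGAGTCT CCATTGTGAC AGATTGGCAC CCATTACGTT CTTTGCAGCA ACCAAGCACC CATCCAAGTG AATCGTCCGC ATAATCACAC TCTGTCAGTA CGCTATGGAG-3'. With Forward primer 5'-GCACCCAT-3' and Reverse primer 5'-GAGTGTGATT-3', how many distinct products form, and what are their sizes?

The forward primer GCACCCAT matches the top strand at positions 37–44, 66–73.
The reverse primer's reverse complement is AATCACACTC, matching at positions 93–102.
Each forward site pairs with the reverse site to give a product ending at position 102: sizes 66, 37 bp.

Two products: 66 bp, 37 bp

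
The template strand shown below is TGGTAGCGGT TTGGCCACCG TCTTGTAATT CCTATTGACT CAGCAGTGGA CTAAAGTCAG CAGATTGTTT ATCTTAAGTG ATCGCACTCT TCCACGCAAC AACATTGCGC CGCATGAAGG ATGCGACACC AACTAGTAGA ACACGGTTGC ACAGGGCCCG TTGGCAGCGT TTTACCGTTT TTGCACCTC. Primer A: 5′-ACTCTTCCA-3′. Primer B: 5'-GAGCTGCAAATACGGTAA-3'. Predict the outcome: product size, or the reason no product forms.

No product — primer B has no binding site in the template.

Primer B (GAGCTGCAAATACGGTAA) does not match the top strand, and its reverse complement TTACCGTATTTGCAGCTC does not match either.
With no annealing site for primer B, no amplification occurs.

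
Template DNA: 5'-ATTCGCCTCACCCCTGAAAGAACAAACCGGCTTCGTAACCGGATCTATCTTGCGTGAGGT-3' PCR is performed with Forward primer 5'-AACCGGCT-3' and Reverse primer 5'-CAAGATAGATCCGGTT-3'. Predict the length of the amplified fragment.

Scanning the template, AACCGGCT occurs at positions 25–32; this primer anneals to the bottom strand there with its 3' end pointing downstream.
Taking the reverse complement of CAAGATAGATCCGGTT gives AACCGGATCTATCTTG, found at positions 37–52 on the template; the primer anneals here to the top strand with its 3' end pointing upstream.
Amplicon spans positions 25–52: 28 bp.

28 bp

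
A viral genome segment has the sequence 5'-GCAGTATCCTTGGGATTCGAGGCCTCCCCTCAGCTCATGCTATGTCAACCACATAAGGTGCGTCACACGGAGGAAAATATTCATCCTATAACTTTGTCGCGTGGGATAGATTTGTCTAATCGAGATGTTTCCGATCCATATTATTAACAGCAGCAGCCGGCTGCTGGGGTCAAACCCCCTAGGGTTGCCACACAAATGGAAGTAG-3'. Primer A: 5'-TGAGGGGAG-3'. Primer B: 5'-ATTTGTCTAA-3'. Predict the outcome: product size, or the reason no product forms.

Primer A (TGAGGGGAG) has reverse complement CTCCCCTCA, which matches the top strand at positions 24–32; primer A anneals to the top strand there with its 3' end pointing upstream toward position 24.
Primer B (ATTTGTCTAA) matches the top strand directly at positions 110–119; it anneals to the bottom strand with its 3' end pointing downstream toward position 119.
The 3' ends diverge (primer A extends toward position 1, primer B toward position 205), so the primers never converge on a shared product.

No product — the primers' 3' ends point away from each other.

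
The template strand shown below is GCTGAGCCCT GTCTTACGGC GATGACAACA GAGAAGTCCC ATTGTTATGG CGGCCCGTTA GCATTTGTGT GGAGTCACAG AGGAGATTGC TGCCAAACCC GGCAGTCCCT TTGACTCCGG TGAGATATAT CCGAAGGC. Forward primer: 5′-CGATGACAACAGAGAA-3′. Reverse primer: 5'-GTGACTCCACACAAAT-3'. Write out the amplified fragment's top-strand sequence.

5'-CGATGACAACAGAGAAGTCCCATTGTTATGGCGGCCCGTTAGCATTTGTGTGGAGTCAC-3'

Scanning the template, CGATGACAACAGAGAA occurs at positions 20–35; this primer anneals to the bottom strand there with its 3' end pointing downstream.
The reverse primer's reverse complement is ATTTGTGTGGAGTCAC, which matches the template at positions 63–78.
The product is the template from position 20 through 78 (59 bp).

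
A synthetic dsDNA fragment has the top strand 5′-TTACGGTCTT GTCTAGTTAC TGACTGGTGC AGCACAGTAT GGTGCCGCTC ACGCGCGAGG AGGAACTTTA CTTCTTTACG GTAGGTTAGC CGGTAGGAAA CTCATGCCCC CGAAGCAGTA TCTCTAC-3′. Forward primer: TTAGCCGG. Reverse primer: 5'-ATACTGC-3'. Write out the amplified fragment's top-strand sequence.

Forward primer TTAGCCGG is found on the top strand at positions 86–93.
Taking the reverse complement of ATACTGC gives GCAGTAT, found at positions 115–121 on the template; the primer anneals here to the top strand with its 3' end pointing upstream.
The product is the template from position 86 through 121 (36 bp).

5'-TTAGCCGGTAGGAAACTCATGCCCCCGAAGCAGTAT-3'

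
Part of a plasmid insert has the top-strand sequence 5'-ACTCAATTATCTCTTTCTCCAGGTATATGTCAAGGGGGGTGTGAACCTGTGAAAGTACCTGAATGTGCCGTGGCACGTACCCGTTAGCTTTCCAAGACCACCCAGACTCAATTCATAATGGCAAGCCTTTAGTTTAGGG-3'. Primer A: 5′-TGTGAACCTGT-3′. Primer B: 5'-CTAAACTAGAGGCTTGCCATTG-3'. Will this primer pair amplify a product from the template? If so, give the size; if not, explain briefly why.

Primer B (CTAAACTAGAGGCTTGCCATTG) does not match the top strand, and its reverse complement CAATGGCAAGCCTCTAGTTTAG does not match either.
With no annealing site for primer B, no amplification occurs.

No product — primer B has no binding site in the template.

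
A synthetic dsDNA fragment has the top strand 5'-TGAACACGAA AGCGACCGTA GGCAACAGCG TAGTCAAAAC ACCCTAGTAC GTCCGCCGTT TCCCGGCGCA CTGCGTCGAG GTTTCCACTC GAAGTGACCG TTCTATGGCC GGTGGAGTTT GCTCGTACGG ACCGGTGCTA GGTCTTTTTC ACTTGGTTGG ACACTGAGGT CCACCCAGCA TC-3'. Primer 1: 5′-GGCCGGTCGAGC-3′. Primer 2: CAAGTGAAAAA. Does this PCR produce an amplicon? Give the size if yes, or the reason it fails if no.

No product — primer 1 has no binding site in the template.

Primer 1 (GGCCGGTCGAGC) does not match the top strand, and its reverse complement GCTCGACCGGCC does not match either.
With no annealing site for primer 1, no amplification occurs.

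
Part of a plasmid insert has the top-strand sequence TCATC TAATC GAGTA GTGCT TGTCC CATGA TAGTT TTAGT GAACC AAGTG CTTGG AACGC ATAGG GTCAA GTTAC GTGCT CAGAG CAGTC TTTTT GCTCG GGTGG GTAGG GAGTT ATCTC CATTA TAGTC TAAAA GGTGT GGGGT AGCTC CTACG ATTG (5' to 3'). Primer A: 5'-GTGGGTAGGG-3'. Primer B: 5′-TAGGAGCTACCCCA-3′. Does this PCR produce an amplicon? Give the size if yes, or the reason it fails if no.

Primer A (GTGGGTAGGG) matches the top strand at positions 102–111; it acts as a forward primer.
Primer B's reverse complement is TGGGGTAGCTCCTA, matching the top strand at positions 140–153; it acts as a reverse primer.
The 3' ends face each other across positions 102–153, giving a 52 bp product.

Yes — a 52 bp product.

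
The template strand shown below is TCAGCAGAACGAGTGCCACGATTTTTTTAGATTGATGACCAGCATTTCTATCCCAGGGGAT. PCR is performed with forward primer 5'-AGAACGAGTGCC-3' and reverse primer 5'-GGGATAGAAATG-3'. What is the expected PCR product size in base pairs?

The forward primer matches the template at positions 6–17.
Reverse complement of the reverse primer: CATTTCTATCCC. This occurs on the top strand at positions 43–54.
The product runs from position 6 to position 54, so its length is 54 − 6 + 1 = 49 bp.

49 bp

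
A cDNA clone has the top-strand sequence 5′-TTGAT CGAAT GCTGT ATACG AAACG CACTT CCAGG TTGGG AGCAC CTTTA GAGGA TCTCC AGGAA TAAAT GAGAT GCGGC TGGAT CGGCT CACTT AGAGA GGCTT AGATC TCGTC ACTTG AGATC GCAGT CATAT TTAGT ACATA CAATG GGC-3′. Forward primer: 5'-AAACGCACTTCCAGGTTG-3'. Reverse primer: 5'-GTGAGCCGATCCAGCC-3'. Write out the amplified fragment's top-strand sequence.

5'-AAACGCACTTCCAGGTTGGGAGCACCTTTAGAGGATCTCCAGGAATAAATGAGATGCGGCTGGATCGGCTCAC-3'

Forward primer AAACGCACTTCCAGGTTG is found on the top strand at positions 21–38.
Reverse complement of the reverse primer: GGCTGGATCGGCTCAC. This occurs on the top strand at positions 78–93.
The product is the template from position 21 through 93 (73 bp).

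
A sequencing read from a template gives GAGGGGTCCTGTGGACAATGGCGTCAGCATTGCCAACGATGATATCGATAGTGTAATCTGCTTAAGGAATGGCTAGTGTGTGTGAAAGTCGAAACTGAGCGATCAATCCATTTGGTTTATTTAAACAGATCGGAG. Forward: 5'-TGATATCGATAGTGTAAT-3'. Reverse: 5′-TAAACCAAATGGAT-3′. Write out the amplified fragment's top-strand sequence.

Scanning the template, TGATATCGATAGTGTAAT occurs at positions 40–57; this primer anneals to the bottom strand there with its 3' end pointing downstream.
Reverse complement of the reverse primer: ATCCATTTGGTTTA. This occurs on the top strand at positions 106–119.
The product is the template from position 40 through 119 (80 bp).

5'-TGATATCGATAGTGTAATCTGCTTAAGGAATGGCTAGTGTGTGTGAAAGTCGAAACTGAGCGATCAATCCATTTGGTTTA-3'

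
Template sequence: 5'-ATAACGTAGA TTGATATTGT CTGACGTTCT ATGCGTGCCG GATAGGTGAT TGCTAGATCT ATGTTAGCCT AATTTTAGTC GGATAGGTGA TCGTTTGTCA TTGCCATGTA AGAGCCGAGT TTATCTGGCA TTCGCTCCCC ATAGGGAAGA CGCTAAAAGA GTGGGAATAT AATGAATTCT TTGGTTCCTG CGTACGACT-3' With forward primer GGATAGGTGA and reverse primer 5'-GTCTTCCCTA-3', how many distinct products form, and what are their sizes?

The forward primer GGATAGGTGA matches the top strand at positions 40–49, 81–90.
The reverse primer's reverse complement is TAGGGAAGAC, matching at positions 142–151.
Each forward site pairs with the reverse site to give a product ending at position 151: sizes 112, 71 bp.

Two products: 112 bp, 71 bp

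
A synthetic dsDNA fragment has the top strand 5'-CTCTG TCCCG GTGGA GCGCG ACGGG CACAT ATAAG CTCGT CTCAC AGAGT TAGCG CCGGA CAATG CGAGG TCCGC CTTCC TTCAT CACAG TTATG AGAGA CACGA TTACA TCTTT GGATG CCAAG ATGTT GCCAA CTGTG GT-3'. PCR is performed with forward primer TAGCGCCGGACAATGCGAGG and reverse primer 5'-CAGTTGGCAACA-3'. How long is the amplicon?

88 bp

The forward primer matches the template at positions 51–70.
Taking the reverse complement of CAGTTGGCAACA gives TGTTGCCAACTG, found at positions 127–138 on the template; the primer anneals here to the top strand with its 3' end pointing upstream.
Product length = (reverse-primer end) − (forward-primer start) + 1 = 138 − 51 + 1 = 88 bp.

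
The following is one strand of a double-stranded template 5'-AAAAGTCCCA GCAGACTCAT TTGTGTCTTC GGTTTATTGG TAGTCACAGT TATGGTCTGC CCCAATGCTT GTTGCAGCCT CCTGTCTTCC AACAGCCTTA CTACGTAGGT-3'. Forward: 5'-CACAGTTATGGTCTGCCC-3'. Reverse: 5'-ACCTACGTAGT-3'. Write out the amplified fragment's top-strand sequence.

5'-CACAGTTATGGTCTGCCCCAATGCTTGTTGCAGCCTCCTGTCTTCCAACAGCCTTACTACGTAGGT-3'

Scanning the template, CACAGTTATGGTCTGCCC occurs at positions 45–62; this primer anneals to the bottom strand there with its 3' end pointing downstream.
Reverse complement of the reverse primer: ACTACGTAGGT. This occurs on the top strand at positions 100–110.
The product is the template from position 45 through 110 (66 bp).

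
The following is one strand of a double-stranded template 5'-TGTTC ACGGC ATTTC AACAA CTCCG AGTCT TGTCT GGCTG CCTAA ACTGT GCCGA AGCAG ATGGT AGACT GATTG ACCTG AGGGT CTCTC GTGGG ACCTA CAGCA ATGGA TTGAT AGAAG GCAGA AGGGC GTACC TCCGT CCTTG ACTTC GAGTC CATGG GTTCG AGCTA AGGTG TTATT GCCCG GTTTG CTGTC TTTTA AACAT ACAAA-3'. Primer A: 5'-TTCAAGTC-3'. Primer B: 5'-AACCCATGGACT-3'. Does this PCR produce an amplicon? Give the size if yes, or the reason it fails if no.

Primer A (TTCAAGTC) does not match the top strand, and its reverse complement GACTTGAA does not match either.
With no annealing site for primer A, no amplification occurs.

No product — primer A has no binding site in the template.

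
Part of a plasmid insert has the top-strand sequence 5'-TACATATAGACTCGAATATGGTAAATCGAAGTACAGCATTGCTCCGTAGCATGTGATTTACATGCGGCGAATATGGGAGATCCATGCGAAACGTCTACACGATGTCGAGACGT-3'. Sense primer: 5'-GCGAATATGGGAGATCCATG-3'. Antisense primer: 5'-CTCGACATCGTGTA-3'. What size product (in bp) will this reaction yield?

43 bp

Scanning the template, GCGAATATGGGAGATCCATG occurs at positions 67–86; this primer anneals to the bottom strand there with its 3' end pointing downstream.
Taking the reverse complement of CTCGACATCGTGTA gives TACACGATGTCGAG, found at positions 96–109 on the template; the primer anneals here to the top strand with its 3' end pointing upstream.
Amplicon spans positions 67–109: 43 bp.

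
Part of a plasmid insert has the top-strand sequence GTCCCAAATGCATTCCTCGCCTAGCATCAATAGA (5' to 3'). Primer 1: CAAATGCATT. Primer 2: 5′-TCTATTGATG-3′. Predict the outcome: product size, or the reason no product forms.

Yes — a 30 bp product.

Primer 1 (CAAATGCATT) matches the top strand at positions 5–14; it acts as a forward primer.
Primer 2's reverse complement is CATCAATAGA, matching the top strand at positions 25–34; it acts as a reverse primer.
The 3' ends face each other across positions 5–34, giving a 30 bp product.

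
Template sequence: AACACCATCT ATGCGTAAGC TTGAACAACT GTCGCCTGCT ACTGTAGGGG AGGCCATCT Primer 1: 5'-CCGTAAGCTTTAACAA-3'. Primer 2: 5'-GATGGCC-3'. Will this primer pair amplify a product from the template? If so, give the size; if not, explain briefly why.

Primer 1 (CCGTAAGCTTTAACAA) does not match the top strand, and its reverse complement TTGTTAAAGCTTACGG does not match either.
With no annealing site for primer 1, no amplification occurs.

No product — primer 1 has no binding site in the template.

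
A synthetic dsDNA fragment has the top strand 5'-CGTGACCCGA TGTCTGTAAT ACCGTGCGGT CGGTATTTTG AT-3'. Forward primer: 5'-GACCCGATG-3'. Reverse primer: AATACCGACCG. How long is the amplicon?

The forward primer matches the template at positions 4–12.
Taking the reverse complement of AATACCGACCG gives CGGTCGGTATT, found at positions 27–37 on the template; the primer anneals here to the top strand with its 3' end pointing upstream.
Product length = (reverse-primer end) − (forward-primer start) + 1 = 37 − 4 + 1 = 34 bp.

34 bp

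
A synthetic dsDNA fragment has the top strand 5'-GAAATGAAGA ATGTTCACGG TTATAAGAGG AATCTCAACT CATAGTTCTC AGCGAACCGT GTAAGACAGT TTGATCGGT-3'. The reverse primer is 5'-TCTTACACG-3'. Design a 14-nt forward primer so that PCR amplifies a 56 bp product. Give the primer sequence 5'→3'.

The reverse primer's reverse complement CGTGTAAGA matches the template at positions 58–66, so the product ends at position 66.
A 56 bp product then starts at position 66 − 56 + 1 = 11.
The forward primer is identical to the top strand there: ATGTTCACGGTTAT.

5'-ATGTTCACGGTTAT-3'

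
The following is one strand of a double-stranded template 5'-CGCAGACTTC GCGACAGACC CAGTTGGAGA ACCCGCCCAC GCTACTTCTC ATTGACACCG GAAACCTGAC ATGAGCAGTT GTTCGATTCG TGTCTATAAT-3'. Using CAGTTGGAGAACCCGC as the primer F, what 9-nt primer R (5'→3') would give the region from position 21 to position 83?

The product's 3' end on the top strand is position 83.
The reverse primer anneals to the top strand over positions 75–83, i.e. to GCAGTTGTT.
Its sequence written 5'→3' is the reverse complement: AACAACTGC.

5'-AACAACTGC-3'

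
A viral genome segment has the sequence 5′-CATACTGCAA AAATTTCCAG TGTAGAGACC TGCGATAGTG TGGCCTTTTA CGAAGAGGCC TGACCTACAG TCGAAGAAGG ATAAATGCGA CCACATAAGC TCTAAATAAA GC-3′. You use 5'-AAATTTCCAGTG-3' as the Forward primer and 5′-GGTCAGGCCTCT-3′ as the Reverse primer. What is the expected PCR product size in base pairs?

55 bp

Forward primer AAATTTCCAGTG is found on the top strand at positions 11–22.
The reverse primer's reverse complement is AGAGGCCTGACC, which matches the template at positions 54–65.
Product length = (reverse-primer end) − (forward-primer start) + 1 = 65 − 11 + 1 = 55 bp.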